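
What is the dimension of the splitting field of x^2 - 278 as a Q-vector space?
[K:Q] = 2

The polynomial x^2 - 278 is irreducible over Q since 278 is not a perfect square. Its splitting field is Q(sqrt(278)), which has degree 2 over Q.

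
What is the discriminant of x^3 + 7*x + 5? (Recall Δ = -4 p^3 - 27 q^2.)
Δ = -2047

For a depressed cubic x^3 + p x + q the discriminant is Δ = -4 p^3 - 27 q^2 = -4*(7)^3 - 27*(5)^2 = -1372 - 675 = -2047.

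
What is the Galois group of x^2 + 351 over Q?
Gal(K/Q) = Z/2Z (cyclic of order 2)

x^2 + 351 is irreducible over Q since -351 is not a rational square. The splitting field Q(sqrt(-351)) has degree 2 over Q, and its unique nontrivial automorphism is sqrt(-351) ↦ -sqrt(-351). Hence Gal(Q(sqrt(-351))/Q) = Z/2Z.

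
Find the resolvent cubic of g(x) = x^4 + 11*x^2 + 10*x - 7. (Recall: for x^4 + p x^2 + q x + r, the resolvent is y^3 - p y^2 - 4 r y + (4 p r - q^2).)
h(y) = y^3 - 11*y^2 + 28*y - 408

Identify coefficients: p = 11, q = 10, r = -7.
Plug into h(y) = y^3 - p y^2 - 4 r y + (4 p r - q^2):
  h(y) = y^3 - (11) y^2 - 4*(-7) y + (4*(11)*(-7) - (10)^2)
       = y^3 + (-11) y^2 + (28) y + (-408).
Simplifying: h(y) = y^3 - 11*y^2 + 28*y - 408.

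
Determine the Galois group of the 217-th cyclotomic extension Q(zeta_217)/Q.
|Gal(Q(zeta_217)/Q)| = phi(217) = 180; group ≅ (Z/217Z)^* ≅ Z/6Z × Z/30Z

The n-th cyclotomic polynomial Φ_217(x) is the minimal polynomial of zeta_217 over Q and has degree phi(217) = 180. So Q(zeta_217) is a degree-180 Galois extension with Galois group (Z/217Z)^*. By CRT, (Z/217Z)^* ≅ (Z/7Z)^* × (Z/31Z)^*. Each prime-power unit group is (Z/7Z)^* ≅ Z/6Z; (Z/31Z)^* ≅ Z/30Z. Hence Gal(Q(zeta_217)/Q) ≅ Z/6Z × Z/30Z.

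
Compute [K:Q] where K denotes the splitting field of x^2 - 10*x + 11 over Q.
[K:Q] = 2

The discriminant of x^2 + (-10)*x + (11) is b^2 - 4c = 100 - (44) = 56. Since 56 is not a perfect square in Q, the polynomial is irreducible over Q. Its two roots generate a degree-2 extension, so [K:Q] = 2.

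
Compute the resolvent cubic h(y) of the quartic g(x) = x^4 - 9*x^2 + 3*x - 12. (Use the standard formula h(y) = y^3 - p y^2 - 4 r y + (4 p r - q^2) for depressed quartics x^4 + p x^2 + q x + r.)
h(y) = y^3 + 9*y^2 + 48*y + 423

Identify coefficients: p = -9, q = 3, r = -12.
Plug into h(y) = y^3 - p y^2 - 4 r y + (4 p r - q^2):
  h(y) = y^3 - (-9) y^2 - 4*(-12) y + (4*(-9)*(-12) - (3)^2)
       = y^3 + (9) y^2 + (48) y + (423).
Simplifying: h(y) = y^3 + 9*y^2 + 48*y + 423.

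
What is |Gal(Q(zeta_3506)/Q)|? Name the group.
|Gal(Q(zeta_3506)/Q)| = phi(3506) = 1752; group ≅ (Z/3506Z)^* ≅ Z/1752Z

The n-th cyclotomic polynomial Φ_3506(x) is the minimal polynomial of zeta_3506 over Q and has degree phi(3506) = 1752. So Q(zeta_3506) is a degree-1752 Galois extension with Galois group (Z/3506Z)^*. By CRT, (Z/3506Z)^* ≅ (Z/2Z)^* × (Z/1753Z)^*. Each prime-power unit group is (Z/2Z)^* ≅ trivial group (order 1); (Z/1753Z)^* ≅ Z/1752Z. Hence Gal(Q(zeta_3506)/Q) ≅ Z/1752Z.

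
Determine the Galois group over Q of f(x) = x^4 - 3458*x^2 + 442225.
Gal(K/Q) = Z/2Z (cyclic of order 2)

f factors as (x^2 - 133)(x^2 - 3325), so the splitting field is K = Q(sqrt(133), sqrt(3325)). The squarefree part of 133 is 133 and the squarefree part of 3325 is also 133, so sqrt(133) and sqrt(3325) are both rational multiples of sqrt(133). Hence Q(sqrt(133)) = Q(sqrt(3325)) = Q(sqrt(133)), and the splitting field collapses to a single degree-2 extension with Galois group Z/2Z.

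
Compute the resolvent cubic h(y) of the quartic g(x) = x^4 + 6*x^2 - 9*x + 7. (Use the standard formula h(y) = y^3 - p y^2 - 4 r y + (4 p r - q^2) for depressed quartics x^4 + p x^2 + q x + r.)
h(y) = y^3 - 6*y^2 - 28*y + 87

Identify coefficients: p = 6, q = -9, r = 7.
Plug into h(y) = y^3 - p y^2 - 4 r y + (4 p r - q^2):
  h(y) = y^3 - (6) y^2 - 4*(7) y + (4*(6)*(7) - (-9)^2)
       = y^3 + (-6) y^2 + (-28) y + (87).
Simplifying: h(y) = y^3 - 6*y^2 - 28*y + 87.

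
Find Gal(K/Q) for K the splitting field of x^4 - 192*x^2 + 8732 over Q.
Gal(K/Q) = V_4 (Klein four-group, Z/2Z × Z/2Z)

f factors as (x^2 - 74)(x^2 - 118), so the splitting field is K = Q(sqrt(74), sqrt(118)). The elements 74, 118, 8732 are all non-squares in Q, so sqrt(74) and sqrt(118) generate independent quadratic extensions. Thus [K:Q] = 4 and Gal(K/Q) is generated by the two order-2 automorphisms sqrt(74) ↦ -sqrt(74) and sqrt(118) ↦ -sqrt(118), giving V_4.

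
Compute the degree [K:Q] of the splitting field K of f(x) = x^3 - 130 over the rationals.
[K:Q] = 6

x^3 - 130 has one real root r = 130^(1/3) and two complex roots r*zeta_3, r*zeta_3^2 where zeta_3 = e^(2*pi*i/3). The splitting field is Q(r, zeta_3). [Q(r):Q] = 3 and [Q(zeta_3):Q] = 2 with gcd = 1, so [Q(r, zeta_3):Q] = 3 * 2 = 6.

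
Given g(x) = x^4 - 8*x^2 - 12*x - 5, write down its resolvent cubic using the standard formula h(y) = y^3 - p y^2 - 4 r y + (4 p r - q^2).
h(y) = y^3 + 8*y^2 + 20*y + 16

Identify coefficients: p = -8, q = -12, r = -5.
Plug into h(y) = y^3 - p y^2 - 4 r y + (4 p r - q^2):
  h(y) = y^3 - (-8) y^2 - 4*(-5) y + (4*(-8)*(-5) - (-12)^2)
       = y^3 + (8) y^2 + (20) y + (16).
Simplifying: h(y) = y^3 + 8*y^2 + 20*y + 16.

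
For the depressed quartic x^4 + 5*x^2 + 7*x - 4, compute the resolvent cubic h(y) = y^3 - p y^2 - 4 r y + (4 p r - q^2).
h(y) = y^3 - 5*y^2 + 16*y - 129

Identify coefficients: p = 5, q = 7, r = -4.
Plug into h(y) = y^3 - p y^2 - 4 r y + (4 p r - q^2):
  h(y) = y^3 - (5) y^2 - 4*(-4) y + (4*(5)*(-4) - (7)^2)
       = y^3 + (-5) y^2 + (16) y + (-129).
Simplifying: h(y) = y^3 - 5*y^2 + 16*y - 129.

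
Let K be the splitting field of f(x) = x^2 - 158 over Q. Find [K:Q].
[K:Q] = 2

The polynomial x^2 - 158 is irreducible over Q since 158 is not a perfect square. Its splitting field is Q(sqrt(158)), which has degree 2 over Q.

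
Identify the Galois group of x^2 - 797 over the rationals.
Gal(K/Q) = Z/2Z (cyclic of order 2)

x^2 - 797 is irreducible over Q since 797 is not a rational square. The splitting field Q(sqrt(797)) has degree 2 over Q, and its unique nontrivial automorphism is sqrt(797) ↦ -sqrt(797). Hence Gal(Q(sqrt(797))/Q) = Z/2Z.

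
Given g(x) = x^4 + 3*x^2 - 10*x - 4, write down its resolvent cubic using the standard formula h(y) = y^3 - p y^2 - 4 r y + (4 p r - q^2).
h(y) = y^3 - 3*y^2 + 16*y - 148

Identify coefficients: p = 3, q = -10, r = -4.
Plug into h(y) = y^3 - p y^2 - 4 r y + (4 p r - q^2):
  h(y) = y^3 - (3) y^2 - 4*(-4) y + (4*(3)*(-4) - (-10)^2)
       = y^3 + (-3) y^2 + (16) y + (-148).
Simplifying: h(y) = y^3 - 3*y^2 + 16*y - 148.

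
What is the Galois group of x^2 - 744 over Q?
Gal(K/Q) = Z/2Z (cyclic of order 2)

x^2 - 744 is irreducible over Q since 744 is not a rational square. The splitting field Q(sqrt(744)) has degree 2 over Q, and its unique nontrivial automorphism is sqrt(744) ↦ -sqrt(744). Hence Gal(Q(sqrt(744))/Q) = Z/2Z.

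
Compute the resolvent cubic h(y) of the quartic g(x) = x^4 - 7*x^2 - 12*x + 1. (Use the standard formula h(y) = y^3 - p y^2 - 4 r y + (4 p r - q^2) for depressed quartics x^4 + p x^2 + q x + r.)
h(y) = y^3 + 7*y^2 - 4*y - 172

Identify coefficients: p = -7, q = -12, r = 1.
Plug into h(y) = y^3 - p y^2 - 4 r y + (4 p r - q^2):
  h(y) = y^3 - (-7) y^2 - 4*(1) y + (4*(-7)*(1) - (-12)^2)
       = y^3 + (7) y^2 + (-4) y + (-172).
Simplifying: h(y) = y^3 + 7*y^2 - 4*y - 172.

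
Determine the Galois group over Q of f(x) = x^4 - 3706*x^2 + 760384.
Gal(K/Q) = Z/2Z (cyclic of order 2)

f factors as (x^2 - 3488)(x^2 - 218), so the splitting field is K = Q(sqrt(3488), sqrt(218)). The squarefree part of 3488 is 218 and the squarefree part of 218 is also 218, so sqrt(3488) and sqrt(218) are both rational multiples of sqrt(218). Hence Q(sqrt(3488)) = Q(sqrt(218)) = Q(sqrt(218)), and the splitting field collapses to a single degree-2 extension with Galois group Z/2Z.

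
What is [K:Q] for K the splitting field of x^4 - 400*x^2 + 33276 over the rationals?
[K:Q] = 4

f factors as (x^2 - 118)(x^2 - 282); the splitting field is K = Q(sqrt(118), sqrt(282)). Since 118, 282, and 33276 are all non-squares in Q, the three subfields Q(sqrt(118)), Q(sqrt(282)), Q(sqrt(33276)) are distinct degree-2 extensions, so [K:Q] = 4 (Klein four Galois group).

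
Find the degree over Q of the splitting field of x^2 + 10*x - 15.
[K:Q] = 2

The discriminant of x^2 + (10)*x + (-15) is b^2 - 4c = 100 - (-60) = 160. Since 160 is not a perfect square in Q, the polynomial is irreducible over Q. Its two roots generate a degree-2 extension, so [K:Q] = 2.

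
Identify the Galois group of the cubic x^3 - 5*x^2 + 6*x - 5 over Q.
Gal(K/Q) = S_3 (symmetric group of order 6)

Compute the discriminant of x^3 + (-5)*x^2 + (6)*x + (-5): Δ = -439. Since Δ is not a rational square, the Galois group is not contained in A_3; it must be the full S_3 (irreducibility of the cubic rules out anything smaller).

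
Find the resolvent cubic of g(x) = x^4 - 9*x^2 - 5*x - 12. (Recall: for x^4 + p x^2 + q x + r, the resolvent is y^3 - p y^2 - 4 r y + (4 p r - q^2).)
h(y) = y^3 + 9*y^2 + 48*y + 407

Identify coefficients: p = -9, q = -5, r = -12.
Plug into h(y) = y^3 - p y^2 - 4 r y + (4 p r - q^2):
  h(y) = y^3 - (-9) y^2 - 4*(-12) y + (4*(-9)*(-12) - (-5)^2)
       = y^3 + (9) y^2 + (48) y + (407).
Simplifying: h(y) = y^3 + 9*y^2 + 48*y + 407.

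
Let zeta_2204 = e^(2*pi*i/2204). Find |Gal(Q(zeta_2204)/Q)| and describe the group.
|Gal(Q(zeta_2204)/Q)| = phi(2204) = 1008; group ≅ (Z/2204Z)^* ≅ Z/2Z × Z/18Z × Z/28Z

The n-th cyclotomic polynomial Φ_2204(x) is the minimal polynomial of zeta_2204 over Q and has degree phi(2204) = 1008. So Q(zeta_2204) is a degree-1008 Galois extension with Galois group (Z/2204Z)^*. By CRT, (Z/2204Z)^* ≅ (Z/4Z)^* × (Z/19Z)^* × (Z/29Z)^*. Each prime-power unit group is (Z/4Z)^* ≅ Z/2Z; (Z/19Z)^* ≅ Z/18Z; (Z/29Z)^* ≅ Z/28Z. Hence Gal(Q(zeta_2204)/Q) ≅ Z/2Z × Z/18Z × Z/28Z.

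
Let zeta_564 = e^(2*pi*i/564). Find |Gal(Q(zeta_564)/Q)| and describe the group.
|Gal(Q(zeta_564)/Q)| = phi(564) = 184; group ≅ (Z/564Z)^* ≅ Z/2Z × Z/2Z × Z/46Z

The n-th cyclotomic polynomial Φ_564(x) is the minimal polynomial of zeta_564 over Q and has degree phi(564) = 184. So Q(zeta_564) is a degree-184 Galois extension with Galois group (Z/564Z)^*. By CRT, (Z/564Z)^* ≅ (Z/4Z)^* × (Z/3Z)^* × (Z/47Z)^*. Each prime-power unit group is (Z/4Z)^* ≅ Z/2Z; (Z/3Z)^* ≅ Z/2Z; (Z/47Z)^* ≅ Z/46Z. Hence Gal(Q(zeta_564)/Q) ≅ Z/2Z × Z/2Z × Z/46Z.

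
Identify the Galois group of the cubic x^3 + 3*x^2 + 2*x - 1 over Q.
Gal(K/Q) = S_3 (symmetric group of order 6)

Compute the discriminant of x^3 + (3)*x^2 + (2)*x + (-1): Δ = -23. Since Δ is not a rational square, the Galois group is not contained in A_3; it must be the full S_3 (irreducibility of the cubic rules out anything smaller).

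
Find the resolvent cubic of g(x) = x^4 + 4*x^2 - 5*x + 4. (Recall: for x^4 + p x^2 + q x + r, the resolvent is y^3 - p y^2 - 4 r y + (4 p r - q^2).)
h(y) = y^3 - 4*y^2 - 16*y + 39

Identify coefficients: p = 4, q = -5, r = 4.
Plug into h(y) = y^3 - p y^2 - 4 r y + (4 p r - q^2):
  h(y) = y^3 - (4) y^2 - 4*(4) y + (4*(4)*(4) - (-5)^2)
       = y^3 + (-4) y^2 + (-16) y + (39).
Simplifying: h(y) = y^3 - 4*y^2 - 16*y + 39.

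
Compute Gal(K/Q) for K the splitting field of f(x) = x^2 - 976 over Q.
Gal(K/Q) = Z/2Z (cyclic of order 2)

x^2 - 976 is irreducible over Q since 976 is not a rational square. The splitting field Q(sqrt(976)) has degree 2 over Q, and its unique nontrivial automorphism is sqrt(976) ↦ -sqrt(976). Hence Gal(Q(sqrt(976))/Q) = Z/2Z.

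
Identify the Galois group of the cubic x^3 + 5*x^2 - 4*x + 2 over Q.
Gal(K/Q) = S_3 (symmetric group of order 6)

Compute the discriminant of x^3 + (5)*x^2 + (-4)*x + (2): Δ = -1172. Since Δ is not a rational square, the Galois group is not contained in A_3; it must be the full S_3 (irreducibility of the cubic rules out anything smaller).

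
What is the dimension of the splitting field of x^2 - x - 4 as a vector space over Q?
[K:Q] = 2

The discriminant of x^2 + (-1)*x + (-4) is b^2 - 4c = 1 - (-16) = 17. Since 17 is not a perfect square in Q, the polynomial is irreducible over Q. Its two roots generate a degree-2 extension, so [K:Q] = 2.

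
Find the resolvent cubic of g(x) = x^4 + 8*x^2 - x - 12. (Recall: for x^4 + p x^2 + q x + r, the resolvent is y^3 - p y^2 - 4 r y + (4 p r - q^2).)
h(y) = y^3 - 8*y^2 + 48*y - 385

Identify coefficients: p = 8, q = -1, r = -12.
Plug into h(y) = y^3 - p y^2 - 4 r y + (4 p r - q^2):
  h(y) = y^3 - (8) y^2 - 4*(-12) y + (4*(8)*(-12) - (-1)^2)
       = y^3 + (-8) y^2 + (48) y + (-385).
Simplifying: h(y) = y^3 - 8*y^2 + 48*y - 385.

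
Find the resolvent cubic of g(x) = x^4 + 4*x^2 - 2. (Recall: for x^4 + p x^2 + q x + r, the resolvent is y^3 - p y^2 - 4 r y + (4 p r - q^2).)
h(y) = y^3 - 4*y^2 + 8*y - 32

Identify coefficients: p = 4, q = 0, r = -2.
Plug into h(y) = y^3 - p y^2 - 4 r y + (4 p r - q^2):
  h(y) = y^3 - (4) y^2 - 4*(-2) y + (4*(4)*(-2) - (0)^2)
       = y^3 + (-4) y^2 + (8) y + (-32).
Simplifying: h(y) = y^3 - 4*y^2 + 8*y - 32.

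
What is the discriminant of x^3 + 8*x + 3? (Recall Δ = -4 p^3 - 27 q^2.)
Δ = -2291

For a depressed cubic x^3 + p x + q the discriminant is Δ = -4 p^3 - 27 q^2 = -4*(8)^3 - 27*(3)^2 = -2048 - 243 = -2291.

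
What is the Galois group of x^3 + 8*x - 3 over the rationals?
Gal(K/Q) = S_3 (symmetric group of order 6)

Compute the discriminant of x^3 + (0)*x^2 + (8)*x + (-3): Δ = -2291. Since Δ is not a rational square, the Galois group is not contained in A_3; it must be the full S_3 (irreducibility of the cubic rules out anything smaller).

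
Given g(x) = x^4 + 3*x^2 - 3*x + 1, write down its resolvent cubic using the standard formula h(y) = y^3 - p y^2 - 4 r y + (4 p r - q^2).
h(y) = y^3 - 3*y^2 - 4*y + 3

Identify coefficients: p = 3, q = -3, r = 1.
Plug into h(y) = y^3 - p y^2 - 4 r y + (4 p r - q^2):
  h(y) = y^3 - (3) y^2 - 4*(1) y + (4*(3)*(1) - (-3)^2)
       = y^3 + (-3) y^2 + (-4) y + (3).
Simplifying: h(y) = y^3 - 3*y^2 - 4*y + 3.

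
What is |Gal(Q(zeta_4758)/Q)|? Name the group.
|Gal(Q(zeta_4758)/Q)| = phi(4758) = 1440; group ≅ (Z/4758Z)^* ≅ Z/2Z × Z/12Z × Z/60Z

The n-th cyclotomic polynomial Φ_4758(x) is the minimal polynomial of zeta_4758 over Q and has degree phi(4758) = 1440. So Q(zeta_4758) is a degree-1440 Galois extension with Galois group (Z/4758Z)^*. By CRT, (Z/4758Z)^* ≅ (Z/2Z)^* × (Z/3Z)^* × (Z/13Z)^* × (Z/61Z)^*. Each prime-power unit group is (Z/2Z)^* ≅ trivial group (order 1); (Z/3Z)^* ≅ Z/2Z; (Z/13Z)^* ≅ Z/12Z; (Z/61Z)^* ≅ Z/60Z. Hence Gal(Q(zeta_4758)/Q) ≅ Z/2Z × Z/12Z × Z/60Z.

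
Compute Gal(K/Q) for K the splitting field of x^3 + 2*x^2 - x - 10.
Gal(K/Q) = S_3 (symmetric group of order 6)

Compute the discriminant of x^3 + (2)*x^2 + (-1)*x + (-10): Δ = -2012. Since Δ is not a rational square, the Galois group is not contained in A_3; it must be the full S_3 (irreducibility of the cubic rules out anything smaller).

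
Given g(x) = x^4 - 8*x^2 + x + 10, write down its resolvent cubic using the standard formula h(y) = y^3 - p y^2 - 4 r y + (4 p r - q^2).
h(y) = y^3 + 8*y^2 - 40*y - 321

Identify coefficients: p = -8, q = 1, r = 10.
Plug into h(y) = y^3 - p y^2 - 4 r y + (4 p r - q^2):
  h(y) = y^3 - (-8) y^2 - 4*(10) y + (4*(-8)*(10) - (1)^2)
       = y^3 + (8) y^2 + (-40) y + (-321).
Simplifying: h(y) = y^3 + 8*y^2 - 40*y - 321.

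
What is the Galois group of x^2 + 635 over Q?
Gal(K/Q) = Z/2Z (cyclic of order 2)

x^2 + 635 is irreducible over Q since -635 is not a rational square. The splitting field Q(sqrt(-635)) has degree 2 over Q, and its unique nontrivial automorphism is sqrt(-635) ↦ -sqrt(-635). Hence Gal(Q(sqrt(-635))/Q) = Z/2Z.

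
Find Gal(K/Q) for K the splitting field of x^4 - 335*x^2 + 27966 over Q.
Gal(K/Q) = V_4 (Klein four-group, Z/2Z × Z/2Z)

f factors as (x^2 - 177)(x^2 - 158), so the splitting field is K = Q(sqrt(177), sqrt(158)). The elements 177, 158, 27966 are all non-squares in Q, so sqrt(177) and sqrt(158) generate independent quadratic extensions. Thus [K:Q] = 4 and Gal(K/Q) is generated by the two order-2 automorphisms sqrt(177) ↦ -sqrt(177) and sqrt(158) ↦ -sqrt(158), giving V_4.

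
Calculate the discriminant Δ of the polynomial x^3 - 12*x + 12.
Δ = 3024

For a depressed cubic x^3 + p x + q the discriminant is Δ = -4 p^3 - 27 q^2 = -4*(-12)^3 - 27*(12)^2 = 6912 - 3888 = 3024.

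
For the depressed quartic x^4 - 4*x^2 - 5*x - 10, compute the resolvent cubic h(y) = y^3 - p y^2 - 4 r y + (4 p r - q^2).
h(y) = y^3 + 4*y^2 + 40*y + 135

Identify coefficients: p = -4, q = -5, r = -10.
Plug into h(y) = y^3 - p y^2 - 4 r y + (4 p r - q^2):
  h(y) = y^3 - (-4) y^2 - 4*(-10) y + (4*(-4)*(-10) - (-5)^2)
       = y^3 + (4) y^2 + (40) y + (135).
Simplifying: h(y) = y^3 + 4*y^2 + 40*y + 135.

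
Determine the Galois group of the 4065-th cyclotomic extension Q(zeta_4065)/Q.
|Gal(Q(zeta_4065)/Q)| = phi(4065) = 2160; group ≅ (Z/4065Z)^* ≅ Z/2Z × Z/4Z × Z/270Z

The n-th cyclotomic polynomial Φ_4065(x) is the minimal polynomial of zeta_4065 over Q and has degree phi(4065) = 2160. So Q(zeta_4065) is a degree-2160 Galois extension with Galois group (Z/4065Z)^*. By CRT, (Z/4065Z)^* ≅ (Z/3Z)^* × (Z/5Z)^* × (Z/271Z)^*. Each prime-power unit group is (Z/3Z)^* ≅ Z/2Z; (Z/5Z)^* ≅ Z/4Z; (Z/271Z)^* ≅ Z/270Z. Hence Gal(Q(zeta_4065)/Q) ≅ Z/2Z × Z/4Z × Z/270Z.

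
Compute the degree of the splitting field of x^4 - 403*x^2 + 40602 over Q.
[K:Q] = 4

f factors as (x^2 - 201)(x^2 - 202); the splitting field is K = Q(sqrt(201), sqrt(202)). Since 201, 202, and 40602 are all non-squares in Q, the three subfields Q(sqrt(201)), Q(sqrt(202)), Q(sqrt(40602)) are distinct degree-2 extensions, so [K:Q] = 4 (Klein four Galois group).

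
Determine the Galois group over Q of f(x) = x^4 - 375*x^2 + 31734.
Gal(K/Q) = V_4 (Klein four-group, Z/2Z × Z/2Z)

f factors as (x^2 - 246)(x^2 - 129), so the splitting field is K = Q(sqrt(246), sqrt(129)). The elements 246, 129, 31734 are all non-squares in Q, so sqrt(246) and sqrt(129) generate independent quadratic extensions. Thus [K:Q] = 4 and Gal(K/Q) is generated by the two order-2 automorphisms sqrt(246) ↦ -sqrt(246) and sqrt(129) ↦ -sqrt(129), giving V_4.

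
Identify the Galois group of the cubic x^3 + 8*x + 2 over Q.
Gal(K/Q) = S_3 (symmetric group of order 6)

Compute the discriminant of x^3 + (0)*x^2 + (8)*x + (2): Δ = -2156. Since Δ is not a rational square, the Galois group is not contained in A_3; it must be the full S_3 (irreducibility of the cubic rules out anything smaller).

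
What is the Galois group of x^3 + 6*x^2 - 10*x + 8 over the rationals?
Gal(K/Q) = S_3 (symmetric group of order 6)

Compute the discriminant of x^3 + (6)*x^2 + (-10)*x + (8): Δ = -9680. Since Δ is not a rational square, the Galois group is not contained in A_3; it must be the full S_3 (irreducibility of the cubic rules out anything smaller).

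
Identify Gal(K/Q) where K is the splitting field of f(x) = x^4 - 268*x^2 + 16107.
Gal(K/Q) = V_4 (Klein four-group, Z/2Z × Z/2Z)

f factors as (x^2 - 91)(x^2 - 177), so the splitting field is K = Q(sqrt(91), sqrt(177)). The elements 91, 177, 16107 are all non-squares in Q, so sqrt(91) and sqrt(177) generate independent quadratic extensions. Thus [K:Q] = 4 and Gal(K/Q) is generated by the two order-2 automorphisms sqrt(91) ↦ -sqrt(91) and sqrt(177) ↦ -sqrt(177), giving V_4.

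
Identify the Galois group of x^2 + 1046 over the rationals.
Gal(K/Q) = Z/2Z (cyclic of order 2)

x^2 + 1046 is irreducible over Q since -1046 is not a rational square. The splitting field Q(sqrt(-1046)) has degree 2 over Q, and its unique nontrivial automorphism is sqrt(-1046) ↦ -sqrt(-1046). Hence Gal(Q(sqrt(-1046))/Q) = Z/2Z.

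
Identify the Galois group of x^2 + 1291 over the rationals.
Gal(K/Q) = Z/2Z (cyclic of order 2)

x^2 + 1291 is irreducible over Q since -1291 is not a rational square. The splitting field Q(sqrt(-1291)) has degree 2 over Q, and its unique nontrivial automorphism is sqrt(-1291) ↦ -sqrt(-1291). Hence Gal(Q(sqrt(-1291))/Q) = Z/2Z.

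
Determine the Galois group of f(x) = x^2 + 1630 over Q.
Gal(K/Q) = Z/2Z (cyclic of order 2)

x^2 + 1630 is irreducible over Q since -1630 is not a rational square. The splitting field Q(sqrt(-1630)) has degree 2 over Q, and its unique nontrivial automorphism is sqrt(-1630) ↦ -sqrt(-1630). Hence Gal(Q(sqrt(-1630))/Q) = Z/2Z.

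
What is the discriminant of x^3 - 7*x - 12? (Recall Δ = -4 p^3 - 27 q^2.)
Δ = -2516

For a depressed cubic x^3 + p x + q the discriminant is Δ = -4 p^3 - 27 q^2 = -4*(-7)^3 - 27*(-12)^2 = 1372 - 3888 = -2516.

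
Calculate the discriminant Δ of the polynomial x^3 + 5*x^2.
Δ = 0

For x^3 + a x^2 + b x + c the discriminant is Δ = 18 a b c - 4 a^3 c + a^2 b^2 - 4 b^3 - 27 c^2.
Plug a = 5, b = 0, c = 0:
  18*(5)*(0)*(0) - 4*(5)^3*(0) + (5)^2*(0)^2 - 4*(0)^3 - 27*(0)^2
  = 0 + (0) + 0 + (0) + (0)
  = 0.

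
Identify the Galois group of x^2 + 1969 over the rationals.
Gal(K/Q) = Z/2Z (cyclic of order 2)

x^2 + 1969 is irreducible over Q since -1969 is not a rational square. The splitting field Q(sqrt(-1969)) has degree 2 over Q, and its unique nontrivial automorphism is sqrt(-1969) ↦ -sqrt(-1969). Hence Gal(Q(sqrt(-1969))/Q) = Z/2Z.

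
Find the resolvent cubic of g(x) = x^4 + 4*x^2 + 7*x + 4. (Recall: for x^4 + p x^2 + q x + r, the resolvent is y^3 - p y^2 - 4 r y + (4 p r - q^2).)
h(y) = y^3 - 4*y^2 - 16*y + 15

Identify coefficients: p = 4, q = 7, r = 4.
Plug into h(y) = y^3 - p y^2 - 4 r y + (4 p r - q^2):
  h(y) = y^3 - (4) y^2 - 4*(4) y + (4*(4)*(4) - (7)^2)
       = y^3 + (-4) y^2 + (-16) y + (15).
Simplifying: h(y) = y^3 - 4*y^2 - 16*y + 15.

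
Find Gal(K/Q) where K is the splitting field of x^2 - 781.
Gal(K/Q) = Z/2Z (cyclic of order 2)

x^2 - 781 is irreducible over Q since 781 is not a rational square. The splitting field Q(sqrt(781)) has degree 2 over Q, and its unique nontrivial automorphism is sqrt(781) ↦ -sqrt(781). Hence Gal(Q(sqrt(781))/Q) = Z/2Z.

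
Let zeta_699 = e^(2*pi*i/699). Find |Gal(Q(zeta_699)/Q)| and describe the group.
|Gal(Q(zeta_699)/Q)| = phi(699) = 464; group ≅ (Z/699Z)^* ≅ Z/2Z × Z/232Z

The n-th cyclotomic polynomial Φ_699(x) is the minimal polynomial of zeta_699 over Q and has degree phi(699) = 464. So Q(zeta_699) is a degree-464 Galois extension with Galois group (Z/699Z)^*. By CRT, (Z/699Z)^* ≅ (Z/3Z)^* × (Z/233Z)^*. Each prime-power unit group is (Z/3Z)^* ≅ Z/2Z; (Z/233Z)^* ≅ Z/232Z. Hence Gal(Q(zeta_699)/Q) ≅ Z/2Z × Z/232Z.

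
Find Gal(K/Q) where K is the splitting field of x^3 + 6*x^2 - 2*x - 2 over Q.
Gal(K/Q) = S_3 (symmetric group of order 6)

Compute the discriminant of x^3 + (6)*x^2 + (-2)*x + (-2): Δ = 2228. Since Δ is not a rational square, the Galois group is not contained in A_3; it must be the full S_3 (irreducibility of the cubic rules out anything smaller).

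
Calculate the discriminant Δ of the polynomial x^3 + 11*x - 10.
Δ = -8024

For a depressed cubic x^3 + p x + q the discriminant is Δ = -4 p^3 - 27 q^2 = -4*(11)^3 - 27*(-10)^2 = -5324 - 2700 = -8024.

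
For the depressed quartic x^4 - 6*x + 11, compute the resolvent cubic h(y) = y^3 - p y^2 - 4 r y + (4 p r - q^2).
h(y) = y^3 - 44*y - 36

Identify coefficients: p = 0, q = -6, r = 11.
Plug into h(y) = y^3 - p y^2 - 4 r y + (4 p r - q^2):
  h(y) = y^3 - (0) y^2 - 4*(11) y + (4*(0)*(11) - (-6)^2)
       = y^3 + (0) y^2 + (-44) y + (-36).
Simplifying: h(y) = y^3 - 44*y - 36.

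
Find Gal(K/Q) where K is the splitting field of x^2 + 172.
Gal(K/Q) = Z/2Z (cyclic of order 2)

x^2 + 172 is irreducible over Q since -172 is not a rational square. The splitting field Q(sqrt(-172)) has degree 2 over Q, and its unique nontrivial automorphism is sqrt(-172) ↦ -sqrt(-172). Hence Gal(Q(sqrt(-172))/Q) = Z/2Z.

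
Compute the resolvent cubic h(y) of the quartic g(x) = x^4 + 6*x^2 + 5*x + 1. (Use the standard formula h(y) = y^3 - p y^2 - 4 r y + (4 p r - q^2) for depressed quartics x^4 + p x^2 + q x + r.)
h(y) = y^3 - 6*y^2 - 4*y - 1

Identify coefficients: p = 6, q = 5, r = 1.
Plug into h(y) = y^3 - p y^2 - 4 r y + (4 p r - q^2):
  h(y) = y^3 - (6) y^2 - 4*(1) y + (4*(6)*(1) - (5)^2)
       = y^3 + (-6) y^2 + (-4) y + (-1).
Simplifying: h(y) = y^3 - 6*y^2 - 4*y - 1.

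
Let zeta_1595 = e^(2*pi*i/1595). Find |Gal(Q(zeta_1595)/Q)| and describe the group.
|Gal(Q(zeta_1595)/Q)| = phi(1595) = 1120; group ≅ (Z/1595Z)^* ≅ Z/4Z × Z/10Z × Z/28Z

The n-th cyclotomic polynomial Φ_1595(x) is the minimal polynomial of zeta_1595 over Q and has degree phi(1595) = 1120. So Q(zeta_1595) is a degree-1120 Galois extension with Galois group (Z/1595Z)^*. By CRT, (Z/1595Z)^* ≅ (Z/5Z)^* × (Z/11Z)^* × (Z/29Z)^*. Each prime-power unit group is (Z/5Z)^* ≅ Z/4Z; (Z/11Z)^* ≅ Z/10Z; (Z/29Z)^* ≅ Z/28Z. Hence Gal(Q(zeta_1595)/Q) ≅ Z/4Z × Z/10Z × Z/28Z.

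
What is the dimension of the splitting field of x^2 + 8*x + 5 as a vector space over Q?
[K:Q] = 2

The discriminant of x^2 + (8)*x + (5) is b^2 - 4c = 64 - (20) = 44. Since 44 is not a perfect square in Q, the polynomial is irreducible over Q. Its two roots generate a degree-2 extension, so [K:Q] = 2.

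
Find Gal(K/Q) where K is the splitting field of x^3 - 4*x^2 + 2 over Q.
Gal(K/Q) = S_3 (symmetric group of order 6)

Compute the discriminant of x^3 + (-4)*x^2 + (0)*x + (2): Δ = 404. Since Δ is not a rational square, the Galois group is not contained in A_3; it must be the full S_3 (irreducibility of the cubic rules out anything smaller).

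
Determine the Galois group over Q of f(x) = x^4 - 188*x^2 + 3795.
Gal(K/Q) = V_4 (Klein four-group, Z/2Z × Z/2Z)

f factors as (x^2 - 23)(x^2 - 165), so the splitting field is K = Q(sqrt(23), sqrt(165)). The elements 23, 165, 3795 are all non-squares in Q, so sqrt(23) and sqrt(165) generate independent quadratic extensions. Thus [K:Q] = 4 and Gal(K/Q) is generated by the two order-2 automorphisms sqrt(23) ↦ -sqrt(23) and sqrt(165) ↦ -sqrt(165), giving V_4.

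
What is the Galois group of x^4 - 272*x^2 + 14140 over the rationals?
Gal(K/Q) = V_4 (Klein four-group, Z/2Z × Z/2Z)

f factors as (x^2 - 70)(x^2 - 202), so the splitting field is K = Q(sqrt(70), sqrt(202)). The elements 70, 202, 14140 are all non-squares in Q, so sqrt(70) and sqrt(202) generate independent quadratic extensions. Thus [K:Q] = 4 and Gal(K/Q) is generated by the two order-2 automorphisms sqrt(70) ↦ -sqrt(70) and sqrt(202) ↦ -sqrt(202), giving V_4.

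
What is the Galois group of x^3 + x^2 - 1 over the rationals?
Gal(K/Q) = S_3 (symmetric group of order 6)

Compute the discriminant of x^3 + (1)*x^2 + (0)*x + (-1): Δ = -23. Since Δ is not a rational square, the Galois group is not contained in A_3; it must be the full S_3 (irreducibility of the cubic rules out anything smaller).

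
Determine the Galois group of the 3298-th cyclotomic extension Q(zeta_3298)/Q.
|Gal(Q(zeta_3298)/Q)| = phi(3298) = 1536; group ≅ (Z/3298Z)^* ≅ Z/16Z × Z/96Z

The n-th cyclotomic polynomial Φ_3298(x) is the minimal polynomial of zeta_3298 over Q and has degree phi(3298) = 1536. So Q(zeta_3298) is a degree-1536 Galois extension with Galois group (Z/3298Z)^*. By CRT, (Z/3298Z)^* ≅ (Z/2Z)^* × (Z/17Z)^* × (Z/97Z)^*. Each prime-power unit group is (Z/2Z)^* ≅ trivial group (order 1); (Z/17Z)^* ≅ Z/16Z; (Z/97Z)^* ≅ Z/96Z. Hence Gal(Q(zeta_3298)/Q) ≅ Z/16Z × Z/96Z.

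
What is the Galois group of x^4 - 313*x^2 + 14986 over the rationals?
Gal(K/Q) = V_4 (Klein four-group, Z/2Z × Z/2Z)

f factors as (x^2 - 59)(x^2 - 254), so the splitting field is K = Q(sqrt(59), sqrt(254)). The elements 59, 254, 14986 are all non-squares in Q, so sqrt(59) and sqrt(254) generate independent quadratic extensions. Thus [K:Q] = 4 and Gal(K/Q) is generated by the two order-2 automorphisms sqrt(59) ↦ -sqrt(59) and sqrt(254) ↦ -sqrt(254), giving V_4.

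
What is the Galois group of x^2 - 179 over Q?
Gal(K/Q) = Z/2Z (cyclic of order 2)

x^2 - 179 is irreducible over Q since 179 is not a rational square. The splitting field Q(sqrt(179)) has degree 2 over Q, and its unique nontrivial automorphism is sqrt(179) ↦ -sqrt(179). Hence Gal(Q(sqrt(179))/Q) = Z/2Z.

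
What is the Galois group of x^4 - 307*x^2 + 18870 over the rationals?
Gal(K/Q) = V_4 (Klein four-group, Z/2Z × Z/2Z)

f factors as (x^2 - 85)(x^2 - 222), so the splitting field is K = Q(sqrt(85), sqrt(222)). The elements 85, 222, 18870 are all non-squares in Q, so sqrt(85) and sqrt(222) generate independent quadratic extensions. Thus [K:Q] = 4 and Gal(K/Q) is generated by the two order-2 automorphisms sqrt(85) ↦ -sqrt(85) and sqrt(222) ↦ -sqrt(222), giving V_4.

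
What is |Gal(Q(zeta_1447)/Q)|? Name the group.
|Gal(Q(zeta_1447)/Q)| = phi(1447) = 1446; group ≅ (Z/1447Z)^* ≅ Z/1446Z

The n-th cyclotomic polynomial Φ_1447(x) is the minimal polynomial of zeta_1447 over Q and has degree phi(1447) = 1446. So Q(zeta_1447) is a degree-1446 Galois extension with Galois group (Z/1447Z)^*. (Z/1447Z)^* is cyclic since 1447 is an odd prime power (or 4). Hence Gal(Q(zeta_1447)/Q) ≅ Z/1446Z.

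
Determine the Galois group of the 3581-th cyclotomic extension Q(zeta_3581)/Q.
|Gal(Q(zeta_3581)/Q)| = phi(3581) = 3580; group ≅ (Z/3581Z)^* ≅ Z/3580Z

The n-th cyclotomic polynomial Φ_3581(x) is the minimal polynomial of zeta_3581 over Q and has degree phi(3581) = 3580. So Q(zeta_3581) is a degree-3580 Galois extension with Galois group (Z/3581Z)^*. (Z/3581Z)^* is cyclic since 3581 is an odd prime power (or 4). Hence Gal(Q(zeta_3581)/Q) ≅ Z/3580Z.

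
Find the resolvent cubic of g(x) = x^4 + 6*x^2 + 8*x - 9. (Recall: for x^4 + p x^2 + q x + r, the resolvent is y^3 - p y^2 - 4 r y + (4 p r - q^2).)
h(y) = y^3 - 6*y^2 + 36*y - 280

Identify coefficients: p = 6, q = 8, r = -9.
Plug into h(y) = y^3 - p y^2 - 4 r y + (4 p r - q^2):
  h(y) = y^3 - (6) y^2 - 4*(-9) y + (4*(6)*(-9) - (8)^2)
       = y^3 + (-6) y^2 + (36) y + (-280).
Simplifying: h(y) = y^3 - 6*y^2 + 36*y - 280.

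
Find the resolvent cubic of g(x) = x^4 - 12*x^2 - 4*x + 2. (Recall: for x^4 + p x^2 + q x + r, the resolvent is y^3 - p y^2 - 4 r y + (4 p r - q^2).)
h(y) = y^3 + 12*y^2 - 8*y - 112

Identify coefficients: p = -12, q = -4, r = 2.
Plug into h(y) = y^3 - p y^2 - 4 r y + (4 p r - q^2):
  h(y) = y^3 - (-12) y^2 - 4*(2) y + (4*(-12)*(2) - (-4)^2)
       = y^3 + (12) y^2 + (-8) y + (-112).
Simplifying: h(y) = y^3 + 12*y^2 - 8*y - 112.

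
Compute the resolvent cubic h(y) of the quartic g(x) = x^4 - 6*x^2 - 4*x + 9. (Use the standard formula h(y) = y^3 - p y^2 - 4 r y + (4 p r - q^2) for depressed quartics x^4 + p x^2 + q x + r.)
h(y) = y^3 + 6*y^2 - 36*y - 232

Identify coefficients: p = -6, q = -4, r = 9.
Plug into h(y) = y^3 - p y^2 - 4 r y + (4 p r - q^2):
  h(y) = y^3 - (-6) y^2 - 4*(9) y + (4*(-6)*(9) - (-4)^2)
       = y^3 + (6) y^2 + (-36) y + (-232).
Simplifying: h(y) = y^3 + 6*y^2 - 36*y - 232.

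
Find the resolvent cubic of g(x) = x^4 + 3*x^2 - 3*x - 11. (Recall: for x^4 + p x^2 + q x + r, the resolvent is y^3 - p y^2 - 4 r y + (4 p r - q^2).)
h(y) = y^3 - 3*y^2 + 44*y - 141

Identify coefficients: p = 3, q = -3, r = -11.
Plug into h(y) = y^3 - p y^2 - 4 r y + (4 p r - q^2):
  h(y) = y^3 - (3) y^2 - 4*(-11) y + (4*(3)*(-11) - (-3)^2)
       = y^3 + (-3) y^2 + (44) y + (-141).
Simplifying: h(y) = y^3 - 3*y^2 + 44*y - 141.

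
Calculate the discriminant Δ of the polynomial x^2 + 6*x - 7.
Δ = 64

For a quadratic a x^2 + b x + c the discriminant is Δ = b^2 - 4ac = (6)^2 - 4*(1)*(-7) = 36 - (-28) = 64.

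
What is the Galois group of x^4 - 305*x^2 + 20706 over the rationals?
Gal(K/Q) = V_4 (Klein four-group, Z/2Z × Z/2Z)

f factors as (x^2 - 102)(x^2 - 203), so the splitting field is K = Q(sqrt(102), sqrt(203)). The elements 102, 203, 20706 are all non-squares in Q, so sqrt(102) and sqrt(203) generate independent quadratic extensions. Thus [K:Q] = 4 and Gal(K/Q) is generated by the two order-2 automorphisms sqrt(102) ↦ -sqrt(102) and sqrt(203) ↦ -sqrt(203), giving V_4.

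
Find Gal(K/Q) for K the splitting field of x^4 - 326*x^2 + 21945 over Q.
Gal(K/Q) = V_4 (Klein four-group, Z/2Z × Z/2Z)

f factors as (x^2 - 231)(x^2 - 95), so the splitting field is K = Q(sqrt(231), sqrt(95)). The elements 231, 95, 21945 are all non-squares in Q, so sqrt(231) and sqrt(95) generate independent quadratic extensions. Thus [K:Q] = 4 and Gal(K/Q) is generated by the two order-2 automorphisms sqrt(231) ↦ -sqrt(231) and sqrt(95) ↦ -sqrt(95), giving V_4.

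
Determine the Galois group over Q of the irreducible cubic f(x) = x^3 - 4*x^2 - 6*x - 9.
Gal(K/Q) = S_3 (symmetric group of order 6)

Compute the discriminant of x^3 + (-4)*x^2 + (-6)*x + (-9): Δ = -6939. Since Δ is not a rational square, the Galois group is not contained in A_3; it must be the full S_3 (irreducibility of the cubic rules out anything smaller).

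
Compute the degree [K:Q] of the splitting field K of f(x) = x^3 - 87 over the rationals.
[K:Q] = 6

x^3 - 87 has one real root r = 87^(1/3) and two complex roots r*zeta_3, r*zeta_3^2 where zeta_3 = e^(2*pi*i/3). The splitting field is Q(r, zeta_3). [Q(r):Q] = 3 and [Q(zeta_3):Q] = 2 with gcd = 1, so [Q(r, zeta_3):Q] = 3 * 2 = 6.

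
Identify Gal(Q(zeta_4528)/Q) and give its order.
|Gal(Q(zeta_4528)/Q)| = phi(4528) = 2256; group ≅ (Z/4528Z)^* ≅ Z/2Z × Z/4Z × Z/282Z

The n-th cyclotomic polynomial Φ_4528(x) is the minimal polynomial of zeta_4528 over Q and has degree phi(4528) = 2256. So Q(zeta_4528) is a degree-2256 Galois extension with Galois group (Z/4528Z)^*. By CRT, (Z/4528Z)^* ≅ (Z/16Z)^* × (Z/283Z)^*. Each prime-power unit group is (Z/16Z)^* ≅ Z/2Z × Z/4Z; (Z/283Z)^* ≅ Z/282Z. Hence Gal(Q(zeta_4528)/Q) ≅ Z/2Z × Z/4Z × Z/282Z.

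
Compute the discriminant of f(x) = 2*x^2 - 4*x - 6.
Δ = 64

For a quadratic a x^2 + b x + c the discriminant is Δ = b^2 - 4ac = (-4)^2 - 4*(2)*(-6) = 16 - (-48) = 64.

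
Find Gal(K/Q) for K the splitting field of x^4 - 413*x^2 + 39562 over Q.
Gal(K/Q) = V_4 (Klein four-group, Z/2Z × Z/2Z)

f factors as (x^2 - 262)(x^2 - 151), so the splitting field is K = Q(sqrt(262), sqrt(151)). The elements 262, 151, 39562 are all non-squares in Q, so sqrt(262) and sqrt(151) generate independent quadratic extensions. Thus [K:Q] = 4 and Gal(K/Q) is generated by the two order-2 automorphisms sqrt(262) ↦ -sqrt(262) and sqrt(151) ↦ -sqrt(151), giving V_4.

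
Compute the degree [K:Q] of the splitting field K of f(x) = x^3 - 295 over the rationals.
[K:Q] = 6

x^3 - 295 has one real root r = 295^(1/3) and two complex roots r*zeta_3, r*zeta_3^2 where zeta_3 = e^(2*pi*i/3). The splitting field is Q(r, zeta_3). [Q(r):Q] = 3 and [Q(zeta_3):Q] = 2 with gcd = 1, so [Q(r, zeta_3):Q] = 3 * 2 = 6.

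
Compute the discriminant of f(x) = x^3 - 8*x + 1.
Δ = 2021

For a depressed cubic x^3 + p x + q the discriminant is Δ = -4 p^3 - 27 q^2 = -4*(-8)^3 - 27*(1)^2 = 2048 - 27 = 2021.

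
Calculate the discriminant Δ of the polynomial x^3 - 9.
Δ = -2187

For a depressed cubic x^3 + p x + q the discriminant is Δ = -4 p^3 - 27 q^2 = -4*(0)^3 - 27*(-9)^2 = 0 - 2187 = -2187.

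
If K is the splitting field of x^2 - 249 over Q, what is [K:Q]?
[K:Q] = 2

The polynomial x^2 - 249 is irreducible over Q since 249 is not a perfect square. Its splitting field is Q(sqrt(249)), which has degree 2 over Q.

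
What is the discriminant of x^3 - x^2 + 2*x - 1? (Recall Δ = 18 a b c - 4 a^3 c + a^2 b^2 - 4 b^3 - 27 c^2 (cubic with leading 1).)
Δ = -23

For x^3 + a x^2 + b x + c the discriminant is Δ = 18 a b c - 4 a^3 c + a^2 b^2 - 4 b^3 - 27 c^2.
Plug a = -1, b = 2, c = -1:
  18*(-1)*(2)*(-1) - 4*(-1)^3*(-1) + (-1)^2*(2)^2 - 4*(2)^3 - 27*(-1)^2
  = 36 + (-4) + 4 + (-32) + (-27)
  = -23.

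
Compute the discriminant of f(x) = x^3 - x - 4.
Δ = -428

For a depressed cubic x^3 + p x + q the discriminant is Δ = -4 p^3 - 27 q^2 = -4*(-1)^3 - 27*(-4)^2 = 4 - 432 = -428.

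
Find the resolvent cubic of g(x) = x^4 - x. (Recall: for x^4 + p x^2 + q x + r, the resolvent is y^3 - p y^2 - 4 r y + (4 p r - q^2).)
h(y) = y^3 - 1

Identify coefficients: p = 0, q = -1, r = 0.
Plug into h(y) = y^3 - p y^2 - 4 r y + (4 p r - q^2):
  h(y) = y^3 - (0) y^2 - 4*(0) y + (4*(0)*(0) - (-1)^2)
       = y^3 + (0) y^2 + (0) y + (-1).
Simplifying: h(y) = y^3 - 1.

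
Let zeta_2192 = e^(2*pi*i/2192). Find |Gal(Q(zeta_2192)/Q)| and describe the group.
|Gal(Q(zeta_2192)/Q)| = phi(2192) = 1088; group ≅ (Z/2192Z)^* ≅ Z/2Z × Z/4Z × Z/136Z

The n-th cyclotomic polynomial Φ_2192(x) is the minimal polynomial of zeta_2192 over Q and has degree phi(2192) = 1088. So Q(zeta_2192) is a degree-1088 Galois extension with Galois group (Z/2192Z)^*. By CRT, (Z/2192Z)^* ≅ (Z/16Z)^* × (Z/137Z)^*. Each prime-power unit group is (Z/16Z)^* ≅ Z/2Z × Z/4Z; (Z/137Z)^* ≅ Z/136Z. Hence Gal(Q(zeta_2192)/Q) ≅ Z/2Z × Z/4Z × Z/136Z.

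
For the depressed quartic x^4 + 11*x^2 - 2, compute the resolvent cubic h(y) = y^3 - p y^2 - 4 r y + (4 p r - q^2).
h(y) = y^3 - 11*y^2 + 8*y - 88

Identify coefficients: p = 11, q = 0, r = -2.
Plug into h(y) = y^3 - p y^2 - 4 r y + (4 p r - q^2):
  h(y) = y^3 - (11) y^2 - 4*(-2) y + (4*(11)*(-2) - (0)^2)
       = y^3 + (-11) y^2 + (8) y + (-88).
Simplifying: h(y) = y^3 - 11*y^2 + 8*y - 88.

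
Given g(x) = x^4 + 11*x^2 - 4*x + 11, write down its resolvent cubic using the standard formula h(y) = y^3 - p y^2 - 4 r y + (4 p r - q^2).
h(y) = y^3 - 11*y^2 - 44*y + 468

Identify coefficients: p = 11, q = -4, r = 11.
Plug into h(y) = y^3 - p y^2 - 4 r y + (4 p r - q^2):
  h(y) = y^3 - (11) y^2 - 4*(11) y + (4*(11)*(11) - (-4)^2)
       = y^3 + (-11) y^2 + (-44) y + (468).
Simplifying: h(y) = y^3 - 11*y^2 - 44*y + 468.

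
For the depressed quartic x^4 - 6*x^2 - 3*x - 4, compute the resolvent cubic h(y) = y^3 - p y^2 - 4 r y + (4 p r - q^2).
h(y) = y^3 + 6*y^2 + 16*y + 87

Identify coefficients: p = -6, q = -3, r = -4.
Plug into h(y) = y^3 - p y^2 - 4 r y + (4 p r - q^2):
  h(y) = y^3 - (-6) y^2 - 4*(-4) y + (4*(-6)*(-4) - (-3)^2)
       = y^3 + (6) y^2 + (16) y + (87).
Simplifying: h(y) = y^3 + 6*y^2 + 16*y + 87.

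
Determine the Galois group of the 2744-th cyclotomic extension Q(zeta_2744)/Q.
|Gal(Q(zeta_2744)/Q)| = phi(2744) = 1176; group ≅ (Z/2744Z)^* ≅ Z/2Z × Z/2Z × Z/294Z

The n-th cyclotomic polynomial Φ_2744(x) is the minimal polynomial of zeta_2744 over Q and has degree phi(2744) = 1176. So Q(zeta_2744) is a degree-1176 Galois extension with Galois group (Z/2744Z)^*. By CRT, (Z/2744Z)^* ≅ (Z/8Z)^* × (Z/343Z)^*. Each prime-power unit group is (Z/8Z)^* ≅ Z/2Z × Z/2Z; (Z/343Z)^* ≅ Z/294Z. Hence Gal(Q(zeta_2744)/Q) ≅ Z/2Z × Z/2Z × Z/294Z.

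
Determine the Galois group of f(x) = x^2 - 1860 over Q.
Gal(K/Q) = Z/2Z (cyclic of order 2)

x^2 - 1860 is irreducible over Q since 1860 is not a rational square. The splitting field Q(sqrt(1860)) has degree 2 over Q, and its unique nontrivial automorphism is sqrt(1860) ↦ -sqrt(1860). Hence Gal(Q(sqrt(1860))/Q) = Z/2Z.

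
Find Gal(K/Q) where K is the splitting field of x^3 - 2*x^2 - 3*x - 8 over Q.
Gal(K/Q) = S_3 (symmetric group of order 6)

Compute the discriminant of x^3 + (-2)*x^2 + (-3)*x + (-8): Δ = -2704. Since Δ is not a rational square, the Galois group is not contained in A_3; it must be the full S_3 (irreducibility of the cubic rules out anything smaller).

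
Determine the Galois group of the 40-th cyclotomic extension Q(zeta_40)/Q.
|Gal(Q(zeta_40)/Q)| = phi(40) = 16; group ≅ (Z/40Z)^* ≅ Z/2Z × Z/2Z × Z/4Z

The n-th cyclotomic polynomial Φ_40(x) is the minimal polynomial of zeta_40 over Q and has degree phi(40) = 16. So Q(zeta_40) is a degree-16 Galois extension with Galois group (Z/40Z)^*. By CRT, (Z/40Z)^* ≅ (Z/8Z)^* × (Z/5Z)^*. Each prime-power unit group is (Z/8Z)^* ≅ Z/2Z × Z/2Z; (Z/5Z)^* ≅ Z/4Z. Hence Gal(Q(zeta_40)/Q) ≅ Z/2Z × Z/2Z × Z/4Z.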